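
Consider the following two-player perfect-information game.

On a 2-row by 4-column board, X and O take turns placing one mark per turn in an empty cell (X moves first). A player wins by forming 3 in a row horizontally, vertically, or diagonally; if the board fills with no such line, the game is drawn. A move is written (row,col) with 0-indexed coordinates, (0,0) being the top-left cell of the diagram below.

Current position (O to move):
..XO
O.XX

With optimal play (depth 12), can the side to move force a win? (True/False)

O winning at [..XO/O.XX]: False

ply 1, O at ..XO/O.XX | (0,0)=-1→O.XO/O.XX; (0,1)=-1→.OXO/O.XX; (1,1)=+0→..XO/OOXX*
ply 2, X at ..XO/OOXX | (0,0)=+0→X.XO/OOXX*; (0,1)=+0→.XXO/OOXX
ply 3, O at X.XO/OOXX | (0,1)=+0→XOXO/OOXX*
ply 4: XOXO/OOXX is terminal +0 (X); from ..XO/O.XX depth 12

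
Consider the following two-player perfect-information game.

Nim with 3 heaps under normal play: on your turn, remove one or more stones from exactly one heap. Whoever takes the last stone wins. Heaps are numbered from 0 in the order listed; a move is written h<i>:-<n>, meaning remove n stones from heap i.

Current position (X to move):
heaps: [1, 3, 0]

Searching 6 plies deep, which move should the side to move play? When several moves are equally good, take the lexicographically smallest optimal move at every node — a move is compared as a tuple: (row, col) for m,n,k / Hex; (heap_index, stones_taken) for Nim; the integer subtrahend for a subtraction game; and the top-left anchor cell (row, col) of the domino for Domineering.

[(1,3,0)] X move#1: h0:-1:-1/(0,3,0), h1:-1:-1/(1,2,0), h1:-2:+1/(1,1,0)*, h1:-3:-1/(1,0,0)
[(1,1,0)] O move#2: h0:-1:-1/(0,1,0)*, h1:-1:-1/(1,0,0)
[(0,1,0)] X move#3: h1:-1:+1/(0,0,0)*
[(0,0,0)] end (terminal -1, O#4); searched (1,3,0) to 6

X's best at [(1,3,0)]: h1:-2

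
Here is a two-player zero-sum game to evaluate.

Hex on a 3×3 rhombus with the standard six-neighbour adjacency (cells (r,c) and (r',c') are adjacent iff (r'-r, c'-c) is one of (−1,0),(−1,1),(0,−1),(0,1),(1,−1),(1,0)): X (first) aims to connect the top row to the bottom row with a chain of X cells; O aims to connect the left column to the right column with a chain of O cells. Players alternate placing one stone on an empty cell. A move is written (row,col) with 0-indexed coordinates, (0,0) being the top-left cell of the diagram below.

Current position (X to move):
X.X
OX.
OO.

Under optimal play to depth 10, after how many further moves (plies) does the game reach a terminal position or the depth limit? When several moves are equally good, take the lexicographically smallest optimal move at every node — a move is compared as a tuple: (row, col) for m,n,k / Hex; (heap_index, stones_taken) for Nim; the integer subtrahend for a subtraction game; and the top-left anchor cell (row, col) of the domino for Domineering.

PV length from [X.X/OX./OO.]: 2 plies

[X.X/OX./OO.] X move#1: (0,1):-1/XXX/OX./OO.*, (1,2):-1/X.X/OXX/OO., (2,2):-1/X.X/OX./OOX
[XXX/OX./OO.] O move#2: (1,2):+1/XXX/OXO/OO.*, (2,2):+1/XXX/OX./OOO
[XXX/OXO/OO.] end (terminal -1, X#3); searched X.X/OX./OO. to 10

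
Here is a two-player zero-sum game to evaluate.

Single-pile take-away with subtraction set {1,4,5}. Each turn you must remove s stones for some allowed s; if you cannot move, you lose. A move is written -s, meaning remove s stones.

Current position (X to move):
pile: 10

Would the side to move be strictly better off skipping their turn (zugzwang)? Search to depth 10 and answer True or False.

zugzwang(10, X) = True

ply 1, X at 10 | -1=-1→9*; -4=-1→6; -5=-1→5
ply 2, O at 9 | -1=+1→8*; -4=-1→5; -5=-1→4
ply 3, X at 8 | -1=-1→7*; -4=-1→4; -5=-1→3
ply 4, O at 7 | -1=-1→6; -4=-1→3; -5=+1→2*
ply 5, X at 2 | -1=-1→1*
ply 6, O at 1 | -1=+1→0*
ply 7: 0 is terminal -1 (X); from 10 depth 10
pass branch (O moves first from the same position):
  | ply 1, O at 10 | -1=-1→9*; -4=-1→6; -5=-1→5
  | ply 2, X at 9 | -1=+1→8*; -4=-1→5; -5=-1→4
  | ply 3, O at 8 | -1=-1→7*; -4=-1→4; -5=-1→3
  | ply 4, X at 7 | -1=-1→6; -4=-1→3; -5=+1→2*
  | ply 5, O at 2 | -1=-1→1*
  | ply 6, X at 1 | -1=+1→0*
  | ply 7: 0 is terminal -1 (O); from 10 depth 10
X moving scores -1; X passing scores +1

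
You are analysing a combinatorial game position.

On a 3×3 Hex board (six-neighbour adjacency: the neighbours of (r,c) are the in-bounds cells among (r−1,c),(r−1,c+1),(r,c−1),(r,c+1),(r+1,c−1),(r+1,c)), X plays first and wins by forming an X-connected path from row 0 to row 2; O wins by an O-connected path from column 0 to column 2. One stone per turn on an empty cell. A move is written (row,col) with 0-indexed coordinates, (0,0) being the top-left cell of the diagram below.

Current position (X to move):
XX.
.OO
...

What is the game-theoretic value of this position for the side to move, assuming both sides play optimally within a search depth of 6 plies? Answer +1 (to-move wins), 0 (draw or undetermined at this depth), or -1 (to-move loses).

[XX./.OO/...] X move#1: (0,2):-1/XXX/.OO/...*, (1,0):-1/XX./XOO/..., (2,0):-1/XX./.OO/X.., (2,1):-1/XX./.OO/.X., (2,2):-1/XX./.OO/..X
[XXX/.OO/...] O move#2: (1,0):+1/XXX/OOO/...*, (2,0):+1/XXX/.OO/O.., (2,1):+1/XXX/.OO/.O., (2,2):+1/XXX/.OO/..O
[XXX/OOO/...] end (terminal -1, X#3); searched XX./.OO/... to 6

value(XX./.OO/..., X) = -1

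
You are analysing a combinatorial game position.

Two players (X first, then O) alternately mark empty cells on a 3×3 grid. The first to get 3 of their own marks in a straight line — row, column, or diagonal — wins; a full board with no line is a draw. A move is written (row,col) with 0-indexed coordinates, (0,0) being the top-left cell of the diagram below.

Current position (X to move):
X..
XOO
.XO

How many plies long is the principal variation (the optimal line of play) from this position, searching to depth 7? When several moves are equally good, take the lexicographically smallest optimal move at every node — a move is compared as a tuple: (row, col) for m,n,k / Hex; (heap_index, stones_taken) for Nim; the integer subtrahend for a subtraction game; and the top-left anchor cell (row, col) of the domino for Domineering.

PV length from [X../XOO/.XO]: 3 plies

[X../XOO/.XO] X move#1: (0,1):-1/XX./XOO/.XO, (0,2):+1/X.X/XOO/.XO*, (2,0):+1/X../XOO/XXO
[X.X/XOO/.XO] O move#2: (0,1):-1/XOX/XOO/.XO*, (2,0):-1/X.X/XOO/OXO
[XOX/XOO/.XO] X move#3: (2,0):+1/XOX/XOO/XXO*
[XOX/XOO/XXO] end (terminal -1, O#4); searched X../XOO/.XO to 7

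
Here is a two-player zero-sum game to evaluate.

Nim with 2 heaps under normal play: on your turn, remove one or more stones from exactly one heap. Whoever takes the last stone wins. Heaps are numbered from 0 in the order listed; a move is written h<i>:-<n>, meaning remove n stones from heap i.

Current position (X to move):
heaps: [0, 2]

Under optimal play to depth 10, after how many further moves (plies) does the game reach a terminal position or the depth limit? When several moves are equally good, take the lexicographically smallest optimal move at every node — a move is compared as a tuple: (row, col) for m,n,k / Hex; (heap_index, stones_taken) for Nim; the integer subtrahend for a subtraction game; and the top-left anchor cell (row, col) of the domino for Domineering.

PV length from [(0,2)]: 1 ply

[(0,2)] X move#1: h1:-1:-1/(0,1), h1:-2:+1/(0,0)*
[(0,0)] end (terminal -1, O#2); searched (0,2) to 10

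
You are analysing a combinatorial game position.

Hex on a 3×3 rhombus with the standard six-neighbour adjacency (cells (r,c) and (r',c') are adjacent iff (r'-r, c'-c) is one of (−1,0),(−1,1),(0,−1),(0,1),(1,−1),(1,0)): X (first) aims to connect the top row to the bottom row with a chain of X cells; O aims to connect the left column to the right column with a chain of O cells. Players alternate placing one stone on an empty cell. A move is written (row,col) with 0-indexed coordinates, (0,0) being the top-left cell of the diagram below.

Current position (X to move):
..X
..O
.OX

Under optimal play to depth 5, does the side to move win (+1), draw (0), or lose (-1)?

p1 X@[..X/..O/.OX]: (0,0)[X.X/..O/.OX]-1 (0,1)[.XX/..O/.OX]-1 (1,0)[..X/X.O/.OX]-1 (1,1)[..X/.XO/.OX]-1 (2,0)[..X/..O/XOX]+1*
p2 O@[..X/..O/XOX]: (0,0)[O.X/..O/XOX]-1* (0,1)[.OX/..O/XOX]-1 (1,0)[..X/O.O/XOX]-1 (1,1)[..X/.OO/XOX]-1
p3 X@[O.X/..O/XOX]: (0,1)[OXX/..O/XOX]+1* (1,0)[O.X/X.O/XOX]+1 (1,1)[O.X/.XO/XOX]+1
p4 O@[OXX/..O/XOX]: (1,0)[OXX/O.O/XOX]-1* (1,1)[OXX/.OO/XOX]-1
p5 X@[OXX/O.O/XOX]: (1,1)[OXX/OXO/XOX]+1*
p6 O@[OXX/OXO/XOX] terminal -1; root [..X/..O/.OX] d5

value(..X/..O/.OX, X) = +1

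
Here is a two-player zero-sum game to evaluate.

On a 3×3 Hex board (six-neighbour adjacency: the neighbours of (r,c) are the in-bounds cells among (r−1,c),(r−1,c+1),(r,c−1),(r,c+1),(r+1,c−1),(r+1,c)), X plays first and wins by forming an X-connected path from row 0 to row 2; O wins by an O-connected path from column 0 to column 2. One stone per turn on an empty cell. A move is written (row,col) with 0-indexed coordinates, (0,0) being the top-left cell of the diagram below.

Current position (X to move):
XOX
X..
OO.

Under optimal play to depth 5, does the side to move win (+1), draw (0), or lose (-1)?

value(XOX/X../OO., X) = -1

ply 1, X at XOX/X../OO. | (1,1)=-1→XOX/XX./OO.*; (1,2)=-1→XOX/X.X/OO.; (2,2)=-1→XOX/X../OOX
ply 2, O at XOX/XX./OO. | (1,2)=+1→XOX/XXO/OO.*; (2,2)=+1→XOX/XX./OOO
ply 3: XOX/XXO/OO. is terminal -1 (X); from XOX/X../OO. depth 5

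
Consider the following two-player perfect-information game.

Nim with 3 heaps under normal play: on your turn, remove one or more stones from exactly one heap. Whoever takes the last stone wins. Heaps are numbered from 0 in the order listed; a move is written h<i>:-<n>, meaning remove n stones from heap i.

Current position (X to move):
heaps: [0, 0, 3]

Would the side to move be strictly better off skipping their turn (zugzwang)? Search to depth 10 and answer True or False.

[(0,0,3)] X move#1: h2:-1:-1/(0,0,2), h2:-2:-1/(0,0,1), h2:-3:+1/(0,0,0)*
[(0,0,0)] end (terminal -1, O#2); searched (0,0,3) to 10
pass branch (O moves first from the same position):
  | [(0,0,3)] O move#1: h2:-1:-1/(0,0,2), h2:-2:-1/(0,0,1), h2:-3:+1/(0,0,0)*
  | [(0,0,0)] end (terminal -1, X#2); searched (0,0,3) to 10
X moving scores +1; X passing scores -1

zugzwang((0,0,3), X) = False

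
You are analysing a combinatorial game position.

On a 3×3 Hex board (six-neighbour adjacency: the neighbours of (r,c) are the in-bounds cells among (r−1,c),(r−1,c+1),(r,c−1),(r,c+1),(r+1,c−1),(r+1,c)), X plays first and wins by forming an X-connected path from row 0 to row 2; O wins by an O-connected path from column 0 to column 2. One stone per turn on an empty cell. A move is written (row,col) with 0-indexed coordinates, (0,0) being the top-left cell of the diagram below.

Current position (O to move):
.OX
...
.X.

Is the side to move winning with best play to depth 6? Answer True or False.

[.OX/.../.X.] O move#1: (0,0):-1/OOX/.../.X.*, (1,0):-1/.OX/O../.X., (1,1):-1/.OX/.O./.X., (1,2):-1/.OX/..O/.X., (2,0):-1/.OX/.../OX., (2,2):-1/.OX/.../.XO
[OOX/.../.X.] X move#2: (1,0):+1/OOX/X../.X.*, (1,1):+1/OOX/.X./.X., (1,2):+1/OOX/..X/.X., (2,0):+1/OOX/.../XX., (2,2):+1/OOX/.../.XX
[OOX/X../.X.] O move#3: (1,1):-1/OOX/XO./.X.*, (1,2):-1/OOX/X.O/.X., (2,0):-1/OOX/X../OX., (2,2):-1/OOX/X../.XO
[OOX/XO./.X.] X move#4: (1,2):+1/OOX/XOX/.X.*, (2,0):-1/OOX/XO./XX., (2,2):-1/OOX/XO./.XX
[OOX/XOX/.X.] end (terminal -1, O#5); searched .OX/.../.X. to 6

O winning at [.OX/.../.X.]: False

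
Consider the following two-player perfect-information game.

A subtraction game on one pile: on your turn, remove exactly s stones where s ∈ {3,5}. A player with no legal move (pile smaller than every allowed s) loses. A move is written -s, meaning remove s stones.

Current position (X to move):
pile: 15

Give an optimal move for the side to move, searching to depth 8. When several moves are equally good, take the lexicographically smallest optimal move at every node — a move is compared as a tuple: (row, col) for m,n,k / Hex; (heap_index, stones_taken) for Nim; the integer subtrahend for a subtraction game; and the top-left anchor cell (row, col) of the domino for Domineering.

X's best at [15]: -5

ply 1, X at 15 | -3=-1→12; -5=+1→10*
ply 2, O at 10 | -3=-1→7*; -5=-1→5
ply 3, X at 7 | -3=-1→4; -5=+1→2*
ply 4: 2 is terminal -1 (O); from 15 depth 8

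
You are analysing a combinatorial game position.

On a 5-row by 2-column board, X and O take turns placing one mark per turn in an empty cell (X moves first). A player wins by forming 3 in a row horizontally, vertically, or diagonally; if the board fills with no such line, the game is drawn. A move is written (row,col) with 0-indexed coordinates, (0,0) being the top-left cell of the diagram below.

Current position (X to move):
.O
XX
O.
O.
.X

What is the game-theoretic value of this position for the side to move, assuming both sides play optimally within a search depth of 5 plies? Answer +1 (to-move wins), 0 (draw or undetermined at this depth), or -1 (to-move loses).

value(.O/XX/O./O./.X, X) = 0

ply 1, X at .O/XX/O./O./.X | (0,0)=-1→XO/XX/O./O./.X; (2,1)=-1→.O/XX/OX/O./.X; (3,1)=-1→.O/XX/O./OX/.X; (4,0)=+0→.O/XX/O./O./XX*
ply 2, O at .O/XX/O./O./XX | (0,0)=+0→OO/XX/O./O./XX*; (2,1)=+0→.O/XX/OO/O./XX; (3,1)=+0→.O/XX/O./OO/XX
ply 3, X at OO/XX/O./O./XX | (2,1)=+0→OO/XX/OX/O./XX*; (3,1)=+0→OO/XX/O./OX/XX
ply 4, O at OO/XX/OX/O./XX | (3,1)=+0→OO/XX/OX/OO/XX*
ply 5: OO/XX/OX/OO/XX is terminal +0 (X); from .O/XX/O./O./.X depth 5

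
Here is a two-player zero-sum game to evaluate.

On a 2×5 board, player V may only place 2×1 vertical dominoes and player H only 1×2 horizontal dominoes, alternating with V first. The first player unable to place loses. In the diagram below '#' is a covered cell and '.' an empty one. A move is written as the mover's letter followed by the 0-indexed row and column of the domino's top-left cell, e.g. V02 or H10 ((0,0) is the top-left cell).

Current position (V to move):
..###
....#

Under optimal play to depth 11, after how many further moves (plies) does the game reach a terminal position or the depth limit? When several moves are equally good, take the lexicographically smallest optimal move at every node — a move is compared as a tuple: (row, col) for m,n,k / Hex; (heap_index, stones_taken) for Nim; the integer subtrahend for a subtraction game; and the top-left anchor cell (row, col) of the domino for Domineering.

PV length from [..###/....#]: 3 plies

p1 V@[..###/....#]: V00[#.###/#...#]-1 V01[.####/.#..#]+1*
p2 H@[.####/.#..#]: H12[.####/.####]-1*
p3 V@[.####/.####]: V00[#####/#####]+1*
p4 H@[#####/#####] terminal -1; root [..###/....#] d11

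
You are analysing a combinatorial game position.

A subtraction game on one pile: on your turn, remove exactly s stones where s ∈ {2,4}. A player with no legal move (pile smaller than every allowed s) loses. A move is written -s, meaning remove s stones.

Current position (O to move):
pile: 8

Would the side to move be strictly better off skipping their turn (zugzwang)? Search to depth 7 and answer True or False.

[8] O move#1: -2:+1/6*, -4:-1/4
[6] X move#2: -2:-1/4*, -4:-1/2
[4] O move#3: -2:-1/2, -4:+1/0*
[0] end (terminal -1, X#4); searched 8 to 7
pass branch (X moves first from the same position):
  | [8] X move#1: -2:+1/6*, -4:-1/4
  | [6] O move#2: -2:-1/4*, -4:-1/2
  | [4] X move#3: -2:-1/2, -4:+1/0*
  | [0] end (terminal -1, O#4); searched 8 to 7
O moving scores +1; O passing scores -1

zugzwang(8, O) = False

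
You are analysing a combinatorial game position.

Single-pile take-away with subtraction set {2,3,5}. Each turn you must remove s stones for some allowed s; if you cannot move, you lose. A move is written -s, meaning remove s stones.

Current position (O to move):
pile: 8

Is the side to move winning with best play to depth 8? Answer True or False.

[8] O move#1: -2:-1/6*, -3:-1/5, -5:-1/3
[6] X move#2: -2:-1/4, -3:-1/3, -5:+1/1*
[1] end (terminal -1, O#3); searched 8 to 8

O winning at [8]: False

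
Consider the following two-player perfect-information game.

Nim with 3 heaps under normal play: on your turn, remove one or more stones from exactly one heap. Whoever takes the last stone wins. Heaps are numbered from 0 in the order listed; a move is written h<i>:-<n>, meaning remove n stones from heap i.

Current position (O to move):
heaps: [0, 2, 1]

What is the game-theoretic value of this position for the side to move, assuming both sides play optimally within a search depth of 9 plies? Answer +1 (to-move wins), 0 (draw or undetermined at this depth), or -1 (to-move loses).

value((0,2,1), O) = +1

p1 O@[(0,2,1)]: h1:-1[(0,1,1)]+1* h1:-2[(0,0,1)]-1 h2:-1[(0,2,0)]-1
p2 X@[(0,1,1)]: h1:-1[(0,0,1)]-1* h2:-1[(0,1,0)]-1
p3 O@[(0,0,1)]: h2:-1[(0,0,0)]+1*
p4 X@[(0,0,0)] terminal -1; root [(0,2,1)] d9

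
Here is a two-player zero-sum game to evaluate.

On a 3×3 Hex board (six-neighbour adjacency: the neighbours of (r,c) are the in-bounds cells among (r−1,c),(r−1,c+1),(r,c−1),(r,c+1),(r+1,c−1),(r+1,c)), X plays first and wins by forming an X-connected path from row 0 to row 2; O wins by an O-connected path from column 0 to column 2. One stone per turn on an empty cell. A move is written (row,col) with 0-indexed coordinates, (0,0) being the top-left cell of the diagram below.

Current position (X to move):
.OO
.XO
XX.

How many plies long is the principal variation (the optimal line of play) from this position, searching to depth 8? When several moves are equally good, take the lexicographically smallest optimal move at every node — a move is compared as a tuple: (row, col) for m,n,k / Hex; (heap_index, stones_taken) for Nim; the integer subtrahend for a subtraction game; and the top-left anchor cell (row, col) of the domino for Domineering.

ply 1, X at .OO/.XO/XX. | (0,0)=-1→XOO/.XO/XX.*; (1,0)=-1→.OO/XXO/XX.; (2,2)=-1→.OO/.XO/XXX
ply 2, O at XOO/.XO/XX. | (1,0)=+1→XOO/OXO/XX.*; (2,2)=-1→XOO/.XO/XXO
ply 3: XOO/OXO/XX. is terminal -1 (X); from .OO/.XO/XX. depth 8

PV length from [.OO/.XO/XX.]: 2 plies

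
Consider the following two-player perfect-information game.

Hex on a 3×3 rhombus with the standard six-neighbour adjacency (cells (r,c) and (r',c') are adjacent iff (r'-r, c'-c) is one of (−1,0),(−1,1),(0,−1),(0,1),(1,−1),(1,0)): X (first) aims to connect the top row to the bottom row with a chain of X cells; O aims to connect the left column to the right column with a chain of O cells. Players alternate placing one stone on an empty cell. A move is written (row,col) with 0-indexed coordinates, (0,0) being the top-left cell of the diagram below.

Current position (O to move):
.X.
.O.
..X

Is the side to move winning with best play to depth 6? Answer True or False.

p1 O@[.X./.O./..X]: (0,0)[OX./.O./..X]+1* (0,2)[.XO/.O./..X]+1 (1,0)[.X./OO./..X]+1 (1,2)[.X./.OO/..X]+1 (2,0)[.X./.O./O.X]+1 (2,1)[.X./.O./.OX]+1
p2 X@[OX./.O./..X]: (0,2)[OXX/.O./..X]-1* (1,0)[OX./XO./..X]-1 (1,2)[OX./.OX/..X]-1 (2,0)[OX./.O./X.X]-1 (2,1)[OX./.O./.XX]-1
p3 O@[OXX/.O./..X]: (1,0)[OXX/OO./..X]-1 (1,2)[OXX/.OO/..X]+1* (2,0)[OXX/.O./O.X]-1 (2,1)[OXX/.O./.OX]-1
p4 X@[OXX/.OO/..X]: (1,0)[OXX/XOO/..X]-1* (2,0)[OXX/.OO/X.X]-1 (2,1)[OXX/.OO/.XX]-1
p5 O@[OXX/XOO/..X]: (2,0)[OXX/XOO/O.X]+1* (2,1)[OXX/XOO/.OX]-1
p6 X@[OXX/XOO/O.X] terminal -1; root [.X./.O./..X] d6

O winning at [.X./.O./..X]: True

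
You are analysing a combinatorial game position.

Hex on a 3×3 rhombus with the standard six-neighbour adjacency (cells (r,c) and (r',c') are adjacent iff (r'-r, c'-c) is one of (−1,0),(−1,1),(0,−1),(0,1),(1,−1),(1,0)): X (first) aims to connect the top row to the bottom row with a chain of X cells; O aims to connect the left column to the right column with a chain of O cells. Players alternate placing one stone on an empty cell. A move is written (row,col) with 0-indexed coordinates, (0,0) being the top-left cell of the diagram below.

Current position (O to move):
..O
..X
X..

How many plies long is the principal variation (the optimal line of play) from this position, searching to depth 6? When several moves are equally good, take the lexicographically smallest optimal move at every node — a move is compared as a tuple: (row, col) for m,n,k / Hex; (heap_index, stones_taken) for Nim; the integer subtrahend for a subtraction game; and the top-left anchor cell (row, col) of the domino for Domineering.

p1 O@[..O/..X/X..]: (0,0)[O.O/..X/X..]-1 (0,1)[.OO/..X/X..]+1* (1,0)[..O/O.X/X..]+1 (1,1)[..O/.OX/X..]-1 (2,1)[..O/..X/XO.]-1 (2,2)[..O/..X/X.O]-1
p2 X@[.OO/..X/X..]: (0,0)[XOO/..X/X..]-1* (1,0)[.OO/X.X/X..]-1 (1,1)[.OO/.XX/X..]-1 (2,1)[.OO/..X/XX.]-1 (2,2)[.OO/..X/X.X]-1
p3 O@[XOO/..X/X..]: (1,0)[XOO/O.X/X..]+1* (1,1)[XOO/.OX/X..]-1 (2,1)[XOO/..X/XO.]-1 (2,2)[XOO/..X/X.O]-1
p4 X@[XOO/O.X/X..] terminal -1; root [..O/..X/X..] d6

PV length from [..O/..X/X..]: 3 plies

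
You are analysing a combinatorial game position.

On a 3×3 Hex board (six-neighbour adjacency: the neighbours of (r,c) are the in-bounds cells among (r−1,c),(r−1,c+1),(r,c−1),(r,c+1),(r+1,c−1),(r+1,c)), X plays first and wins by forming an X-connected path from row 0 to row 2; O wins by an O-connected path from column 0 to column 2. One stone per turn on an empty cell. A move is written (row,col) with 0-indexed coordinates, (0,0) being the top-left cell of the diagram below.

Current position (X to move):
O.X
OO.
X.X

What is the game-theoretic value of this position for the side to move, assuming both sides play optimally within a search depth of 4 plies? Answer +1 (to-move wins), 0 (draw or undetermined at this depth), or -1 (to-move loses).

ply 1, X at O.X/OO./X.X | (0,1)=-1→OXX/OO./X.X; (1,2)=+1→O.X/OOX/X.X*; (2,1)=-1→O.X/OO./XXX
ply 2: O.X/OOX/X.X is terminal -1 (O); from O.X/OO./X.X depth 4

value(O.X/OO./X.X, X) = +1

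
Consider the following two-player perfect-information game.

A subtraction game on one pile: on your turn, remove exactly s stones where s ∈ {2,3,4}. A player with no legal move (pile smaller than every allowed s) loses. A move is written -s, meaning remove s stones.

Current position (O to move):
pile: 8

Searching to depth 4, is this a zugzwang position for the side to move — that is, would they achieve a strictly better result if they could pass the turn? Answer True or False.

ply 1, O at 8 | -2=+1→6*; -3=-1→5; -4=-1→4
ply 2, X at 6 | -2=-1→4*; -3=-1→3; -4=-1→2
ply 3, O at 4 | -2=-1→2; -3=+1→1*; -4=+1→0
ply 4: 1 is terminal -1 (X); from 8 depth 4
if O skipped the turn, X would face:
~ ply 1, X at 8 | -2=+1→6*; -3=-1→5; -4=-1→4
~ ply 2, O at 6 | -2=-1→4*; -3=-1→3; -4=-1→2
~ ply 3, X at 4 | -2=-1→2; -3=+1→1*; -4=+1→0
~ ply 4: 1 is terminal -1 (O); from 8 depth 4
compare (O): move=+1 vs pass=-1

zugzwang(8, O) = False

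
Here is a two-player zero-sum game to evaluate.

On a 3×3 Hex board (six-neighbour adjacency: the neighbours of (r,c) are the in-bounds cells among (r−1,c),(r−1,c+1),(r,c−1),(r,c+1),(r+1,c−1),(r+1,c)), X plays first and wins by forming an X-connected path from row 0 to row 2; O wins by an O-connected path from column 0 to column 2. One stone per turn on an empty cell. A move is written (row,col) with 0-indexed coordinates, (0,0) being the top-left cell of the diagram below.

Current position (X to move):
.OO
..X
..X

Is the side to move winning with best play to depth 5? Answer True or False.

X winning at [.OO/..X/..X]: False

[.OO/..X/..X] X move#1: (0,0):-1/XOO/..X/..X*, (1,0):-1/.OO/X.X/..X, (1,1):-1/.OO/.XX/..X, (2,0):-1/.OO/..X/X.X, (2,1):-1/.OO/..X/.XX
[XOO/..X/..X] O move#2: (1,0):+1/XOO/O.X/..X*, (1,1):+1/XOO/.OX/..X, (2,0):+1/XOO/..X/O.X, (2,1):-1/XOO/..X/.OX
[XOO/O.X/..X] end (terminal -1, X#3); searched .OO/..X/..X to 5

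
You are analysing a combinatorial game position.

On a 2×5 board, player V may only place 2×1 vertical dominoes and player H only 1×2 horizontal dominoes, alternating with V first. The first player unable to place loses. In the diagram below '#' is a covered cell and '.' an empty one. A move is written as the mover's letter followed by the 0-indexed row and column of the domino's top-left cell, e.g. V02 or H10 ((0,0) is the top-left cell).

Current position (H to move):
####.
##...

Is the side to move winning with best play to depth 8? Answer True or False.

[####./##...] H move#1: H12:-1/####./####., H13:+1/####./##.##*
[####./##.##] end (terminal -1, V#2); searched ####./##... to 8

H winning at [####./##...]: True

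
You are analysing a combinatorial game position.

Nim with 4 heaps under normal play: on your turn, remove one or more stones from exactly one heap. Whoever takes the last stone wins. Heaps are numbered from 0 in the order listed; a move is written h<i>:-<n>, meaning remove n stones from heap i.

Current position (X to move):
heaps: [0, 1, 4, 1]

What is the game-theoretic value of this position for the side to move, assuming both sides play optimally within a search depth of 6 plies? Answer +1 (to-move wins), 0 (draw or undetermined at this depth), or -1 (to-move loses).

value((0,1,4,1), X) = +1

[(0,1,4,1)] X move#1: h1:-1:-1/(0,0,4,1), h2:-1:-1/(0,1,3,1), h2:-2:-1/(0,1,2,1), h2:-3:-1/(0,1,1,1), h2:-4:+1/(0,1,0,1)*, h3:-1:-1/(0,1,4,0)
[(0,1,0,1)] O move#2: h1:-1:-1/(0,0,0,1)*, h3:-1:-1/(0,1,0,0)
[(0,0,0,1)] X move#3: h3:-1:+1/(0,0,0,0)*
[(0,0,0,0)] end (terminal -1, O#4); searched (0,1,4,1) to 6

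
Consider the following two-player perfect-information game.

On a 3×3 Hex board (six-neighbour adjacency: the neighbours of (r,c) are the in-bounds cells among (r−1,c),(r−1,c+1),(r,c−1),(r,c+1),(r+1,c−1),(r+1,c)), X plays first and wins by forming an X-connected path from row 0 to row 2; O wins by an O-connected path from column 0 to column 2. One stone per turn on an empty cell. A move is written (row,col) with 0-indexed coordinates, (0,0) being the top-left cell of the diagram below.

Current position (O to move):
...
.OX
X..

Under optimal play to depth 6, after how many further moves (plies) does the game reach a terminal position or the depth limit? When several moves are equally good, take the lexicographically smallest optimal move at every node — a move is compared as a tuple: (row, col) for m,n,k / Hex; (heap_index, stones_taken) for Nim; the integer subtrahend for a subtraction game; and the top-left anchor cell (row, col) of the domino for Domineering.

[.../.OX/X..] O move#1: (0,0):-1/O../.OX/X..*, (0,1):-1/.O./.OX/X.., (0,2):-1/..O/.OX/X.., (1,0):-1/.../OOX/X.., (2,1):-1/.../.OX/XO., (2,2):-1/.../.OX/X.O
[O../.OX/X..] X move#2: (0,1):+1/OX./.OX/X..*, (0,2):+1/O.X/.OX/X.., (1,0):+1/O../XOX/X.., (2,1):-1/O../.OX/XX., (2,2):-1/O../.OX/X.X
[OX./.OX/X..] O move#3: (0,2):-1/OXO/.OX/X..*, (1,0):-1/OX./OOX/X.., (2,1):-1/OX./.OX/XO., (2,2):-1/OX./.OX/X.O
[OXO/.OX/X..] X move#4: (1,0):+1/OXO/XOX/X..*, (2,1):-1/OXO/.OX/XX., (2,2):-1/OXO/.OX/X.X
[OXO/XOX/X..] end (terminal -1, O#5); searched .../.OX/X.. to 6

PV length from [.../.OX/X..]: 4 plies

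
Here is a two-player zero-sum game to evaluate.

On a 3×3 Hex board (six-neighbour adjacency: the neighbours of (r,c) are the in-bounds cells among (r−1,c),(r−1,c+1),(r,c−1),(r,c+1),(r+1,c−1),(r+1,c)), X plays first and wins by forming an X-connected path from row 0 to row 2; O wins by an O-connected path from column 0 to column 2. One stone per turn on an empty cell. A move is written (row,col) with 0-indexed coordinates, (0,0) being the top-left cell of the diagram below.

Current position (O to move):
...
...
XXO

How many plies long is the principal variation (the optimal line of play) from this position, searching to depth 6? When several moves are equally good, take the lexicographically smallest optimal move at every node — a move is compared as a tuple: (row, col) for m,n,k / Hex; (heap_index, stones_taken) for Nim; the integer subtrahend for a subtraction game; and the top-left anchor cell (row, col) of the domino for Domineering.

[.../.../XXO] O move#1: (0,0):-1/O../.../XXO*, (0,1):-1/.O./.../XXO, (0,2):-1/..O/.../XXO, (1,0):-1/.../O../XXO, (1,1):-1/.../.O./XXO, (1,2):-1/.../..O/XXO
[O../.../XXO] X move#2: (0,1):+1/OX./.../XXO*, (0,2):+1/O.X/.../XXO, (1,0):+1/O../X../XXO, (1,1):+1/O../.X./XXO, (1,2):+1/O../..X/XXO
[OX./.../XXO] O move#3: (0,2):-1/OXO/.../XXO*, (1,0):-1/OX./O../XXO, (1,1):-1/OX./.O./XXO, (1,2):-1/OX./..O/XXO
[OXO/.../XXO] X move#4: (1,0):+1/OXO/X../XXO*, (1,1):+1/OXO/.X./XXO, (1,2):+1/OXO/..X/XXO
[OXO/X../XXO] end (terminal -1, O#5); searched .../.../XXO to 6

PV length from [.../.../XXO]: 4 plies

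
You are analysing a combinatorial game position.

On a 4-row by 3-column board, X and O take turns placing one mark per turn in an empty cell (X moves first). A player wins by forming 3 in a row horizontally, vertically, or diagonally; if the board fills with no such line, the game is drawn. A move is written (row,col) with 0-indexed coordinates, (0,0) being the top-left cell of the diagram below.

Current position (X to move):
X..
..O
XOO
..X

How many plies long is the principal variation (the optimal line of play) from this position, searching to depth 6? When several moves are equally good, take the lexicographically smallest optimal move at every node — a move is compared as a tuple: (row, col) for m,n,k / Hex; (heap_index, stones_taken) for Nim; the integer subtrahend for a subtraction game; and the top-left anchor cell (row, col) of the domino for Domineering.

[X../..O/XOO/..X] X move#1: (0,1):-1/XX./..O/XOO/..X, (0,2):-1/X.X/..O/XOO/..X, (1,0):+1/X../X.O/XOO/..X*, (1,1):-1/X../.XO/XOO/..X, (3,0):-1/X../..O/XOO/X.X, (3,1):-1/X../..O/XOO/.XX
[X../X.O/XOO/..X] end (terminal -1, O#2); searched X../..O/XOO/..X to 6

PV length from [X../..O/XOO/..X]: 1 ply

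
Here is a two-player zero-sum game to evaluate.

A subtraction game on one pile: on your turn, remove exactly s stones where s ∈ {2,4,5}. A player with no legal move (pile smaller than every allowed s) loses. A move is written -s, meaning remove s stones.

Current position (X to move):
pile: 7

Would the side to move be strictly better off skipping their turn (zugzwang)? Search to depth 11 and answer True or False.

zugzwang(7, X) = True

p1 X@[7]: -2[5]-1* -4[3]-1 -5[2]-1
p2 O@[5]: -2[3]-1 -4[1]+1* -5[0]+1
p3 X@[1] terminal -1; root [7] d11
pass branch (O moves first from the same position):
  | p1 O@[7]: -2[5]-1* -4[3]-1 -5[2]-1
  | p2 X@[5]: -2[3]-1 -4[1]+1* -5[0]+1
  | p3 O@[1] terminal -1; root [7] d11
X moving scores -1; X passing scores +1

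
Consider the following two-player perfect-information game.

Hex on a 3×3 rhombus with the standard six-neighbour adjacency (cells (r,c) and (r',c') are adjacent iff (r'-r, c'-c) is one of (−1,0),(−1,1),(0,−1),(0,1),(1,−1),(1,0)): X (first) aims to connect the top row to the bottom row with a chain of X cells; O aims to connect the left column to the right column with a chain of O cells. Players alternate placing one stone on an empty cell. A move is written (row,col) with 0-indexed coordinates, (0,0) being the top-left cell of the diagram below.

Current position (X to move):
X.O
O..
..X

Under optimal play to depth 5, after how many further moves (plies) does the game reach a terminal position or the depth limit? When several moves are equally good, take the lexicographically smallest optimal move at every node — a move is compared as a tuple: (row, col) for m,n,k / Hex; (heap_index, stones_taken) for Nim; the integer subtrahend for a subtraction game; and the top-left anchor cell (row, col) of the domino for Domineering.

PV length from [X.O/O../..X]: 2 plies

[X.O/O../..X] X move#1: (0,1):-1/XXO/O../..X*, (1,1):-1/X.O/OX./..X, (1,2):-1/X.O/O.X/..X, (2,0):-1/X.O/O../X.X, (2,1):-1/X.O/O../.XX
[XXO/O../..X] O move#2: (1,1):+1/XXO/OO./..X*, (1,2):-1/XXO/O.O/..X, (2,0):-1/XXO/O../O.X, (2,1):-1/XXO/O../.OX
[XXO/OO./..X] end (terminal -1, X#3); searched X.O/O../..X to 5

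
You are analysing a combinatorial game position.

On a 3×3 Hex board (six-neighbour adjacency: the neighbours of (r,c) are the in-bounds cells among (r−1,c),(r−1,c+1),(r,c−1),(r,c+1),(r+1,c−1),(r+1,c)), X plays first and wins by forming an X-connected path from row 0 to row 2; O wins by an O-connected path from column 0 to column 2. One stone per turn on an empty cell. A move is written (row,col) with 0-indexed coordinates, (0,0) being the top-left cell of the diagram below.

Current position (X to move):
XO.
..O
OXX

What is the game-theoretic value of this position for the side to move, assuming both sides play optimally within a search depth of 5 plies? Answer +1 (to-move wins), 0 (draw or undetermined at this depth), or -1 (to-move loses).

ply 1, X at XO./..O/OXX | (0,2)=-1→XOX/..O/OXX; (1,0)=-1→XO./X.O/OXX; (1,1)=+1→XO./.XO/OXX*
ply 2, O at XO./.XO/OXX | (0,2)=-1→XOO/.XO/OXX*; (1,0)=-1→XO./OXO/OXX
ply 3, X at XOO/.XO/OXX | (1,0)=+1→XOO/XXO/OXX*
ply 4: XOO/XXO/OXX is terminal -1 (O); from XO./..O/OXX depth 5

value(XO./..O/OXX, X) = +1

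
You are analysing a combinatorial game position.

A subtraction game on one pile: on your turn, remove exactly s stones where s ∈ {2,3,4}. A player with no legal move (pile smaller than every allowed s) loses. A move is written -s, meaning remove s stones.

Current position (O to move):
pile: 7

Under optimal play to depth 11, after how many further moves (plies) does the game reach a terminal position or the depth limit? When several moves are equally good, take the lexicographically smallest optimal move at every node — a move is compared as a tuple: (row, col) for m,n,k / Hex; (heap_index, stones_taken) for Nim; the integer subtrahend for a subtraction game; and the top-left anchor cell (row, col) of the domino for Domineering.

[7] O move#1: -2:-1/5*, -3:-1/4, -4:-1/3
[5] X move#2: -2:-1/3, -3:-1/2, -4:+1/1*
[1] end (terminal -1, O#3); searched 7 to 11

PV length from [7]: 2 plies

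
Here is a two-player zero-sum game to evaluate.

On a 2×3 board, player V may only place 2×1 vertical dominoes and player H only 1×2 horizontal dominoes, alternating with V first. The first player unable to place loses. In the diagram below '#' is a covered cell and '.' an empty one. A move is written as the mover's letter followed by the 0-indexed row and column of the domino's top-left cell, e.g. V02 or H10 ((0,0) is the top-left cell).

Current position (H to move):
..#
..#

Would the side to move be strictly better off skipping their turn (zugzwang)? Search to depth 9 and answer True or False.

ply 1, H at ..#/..# | H00=+1→###/..#*; H10=+1→..#/###
ply 2: ###/..# is terminal -1 (V); from ..#/..# depth 9
if H skipped the turn, V would face:
~ ply 1, V at ..#/..# | V00=+1→#.#/#.#*; V01=+1→.##/.##
~ ply 2: #.#/#.# is terminal -1 (H); from ..#/..# depth 9
compare (H): move=+1 vs pass=-1

zugzwang(..#/..#, H) = False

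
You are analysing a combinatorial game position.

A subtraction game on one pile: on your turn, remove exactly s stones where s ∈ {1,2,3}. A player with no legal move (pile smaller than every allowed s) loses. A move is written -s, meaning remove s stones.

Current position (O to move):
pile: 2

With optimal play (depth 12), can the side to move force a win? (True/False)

O winning at [2]: True

ply 1, O at 2 | -1=-1→1; -2=+1→0*
ply 2: 0 is terminal -1 (X); from 2 depth 12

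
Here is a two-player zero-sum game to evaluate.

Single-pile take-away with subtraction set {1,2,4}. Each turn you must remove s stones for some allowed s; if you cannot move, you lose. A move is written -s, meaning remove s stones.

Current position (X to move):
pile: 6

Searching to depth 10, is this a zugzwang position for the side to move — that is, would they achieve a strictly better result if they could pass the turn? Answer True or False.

p1 X@[6]: -1[5]-1* -2[4]-1 -4[2]-1
p2 O@[5]: -1[4]-1 -2[3]+1* -4[1]-1
p3 X@[3]: -1[2]-1* -2[1]-1
p4 O@[2]: -1[1]-1 -2[0]+1*
p5 X@[0] terminal -1; root [6] d10
suppose X passes — search the same position with O to move:
pass> p1 O@[6]: -1[5]-1* -2[4]-1 -4[2]-1
pass> p2 X@[5]: -1[4]-1 -2[3]+1* -4[1]-1
pass> p3 O@[3]: -1[2]-1* -2[1]-1
pass> p4 X@[2]: -1[1]-1 -2[0]+1*
pass> p5 O@[0] terminal -1; root [6] d10
for X: play -1, pass +1

zugzwang(6, X) = True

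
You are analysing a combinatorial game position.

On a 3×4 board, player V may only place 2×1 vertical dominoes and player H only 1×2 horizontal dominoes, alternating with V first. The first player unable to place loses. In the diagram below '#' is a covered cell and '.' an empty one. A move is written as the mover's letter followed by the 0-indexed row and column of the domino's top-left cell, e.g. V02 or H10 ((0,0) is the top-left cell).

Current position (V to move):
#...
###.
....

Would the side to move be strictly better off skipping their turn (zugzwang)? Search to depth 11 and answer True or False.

[#.../###./....] V move#1: V03:-1/#..#/####/....*, V13:-1/#.../####/...#
[#..#/####/....] H move#2: H01:+1/####/####/....*, H20:+1/#..#/####/##.., H21:+1/#..#/####/.##., H22:+1/#..#/####/..##
[####/####/....] end (terminal -1, V#3); searched #.../###./.... to 11
if V skipped the turn, H would face:
~ [#.../###./....] H move#1: H01:+1/###./###./....*, H02:+1/#.##/###./...., H20:+1/#.../###./##.., H21:+1/#.../###./.##., H22:+1/#.../###./..##
~ [###./###./....] V move#2: V03:-1/####/####/....*, V13:-1/###./####/...#
~ [####/####/....] H move#3: H20:+1/####/####/##..*, H21:+1/####/####/.##., H22:+1/####/####/..##
~ [####/####/##..] end (terminal -1, V#4); searched #.../###./.... to 11
compare (V): move=-1 vs pass=-1

zugzwang(#.../###./...., V) = False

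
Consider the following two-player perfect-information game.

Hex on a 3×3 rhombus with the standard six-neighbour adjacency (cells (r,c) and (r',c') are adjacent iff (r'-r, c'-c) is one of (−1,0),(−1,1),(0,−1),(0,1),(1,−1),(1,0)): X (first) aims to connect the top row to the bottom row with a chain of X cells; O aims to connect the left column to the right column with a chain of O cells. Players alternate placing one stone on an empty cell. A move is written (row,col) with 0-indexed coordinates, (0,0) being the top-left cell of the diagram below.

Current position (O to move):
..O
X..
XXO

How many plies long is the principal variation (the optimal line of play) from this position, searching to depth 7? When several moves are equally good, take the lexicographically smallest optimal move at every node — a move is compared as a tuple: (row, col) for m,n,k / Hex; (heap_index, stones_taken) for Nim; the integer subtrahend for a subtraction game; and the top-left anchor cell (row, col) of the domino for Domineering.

PV length from [..O/X../XXO]: 2 plies

ply 1, O at ..O/X../XXO | (0,0)=-1→O.O/X../XXO*; (0,1)=-1→.OO/X../XXO; (1,1)=-1→..O/XO./XXO; (1,2)=-1→..O/X.O/XXO
ply 2, X at O.O/X../XXO | (0,1)=+1→OXO/X../XXO*; (1,1)=-1→O.O/XX./XXO; (1,2)=-1→O.O/X.X/XXO
ply 3: OXO/X../XXO is terminal -1 (O); from ..O/X../XXO depth 7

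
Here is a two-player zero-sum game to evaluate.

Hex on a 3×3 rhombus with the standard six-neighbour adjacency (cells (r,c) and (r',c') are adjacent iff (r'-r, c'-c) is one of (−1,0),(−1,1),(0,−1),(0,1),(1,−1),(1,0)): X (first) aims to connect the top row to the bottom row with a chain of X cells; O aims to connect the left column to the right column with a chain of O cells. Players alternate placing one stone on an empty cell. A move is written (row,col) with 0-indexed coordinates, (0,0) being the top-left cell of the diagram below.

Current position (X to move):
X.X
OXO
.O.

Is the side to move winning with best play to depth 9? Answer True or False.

[X.X/OXO/.O.] X move#1: (0,1):-1/XXX/OXO/.O., (2,0):+1/X.X/OXO/XO.*, (2,2):-1/X.X/OXO/.OX
[X.X/OXO/XO.] end (terminal -1, O#2); searched X.X/OXO/.O. to 9

X winning at [X.X/OXO/.O.]: True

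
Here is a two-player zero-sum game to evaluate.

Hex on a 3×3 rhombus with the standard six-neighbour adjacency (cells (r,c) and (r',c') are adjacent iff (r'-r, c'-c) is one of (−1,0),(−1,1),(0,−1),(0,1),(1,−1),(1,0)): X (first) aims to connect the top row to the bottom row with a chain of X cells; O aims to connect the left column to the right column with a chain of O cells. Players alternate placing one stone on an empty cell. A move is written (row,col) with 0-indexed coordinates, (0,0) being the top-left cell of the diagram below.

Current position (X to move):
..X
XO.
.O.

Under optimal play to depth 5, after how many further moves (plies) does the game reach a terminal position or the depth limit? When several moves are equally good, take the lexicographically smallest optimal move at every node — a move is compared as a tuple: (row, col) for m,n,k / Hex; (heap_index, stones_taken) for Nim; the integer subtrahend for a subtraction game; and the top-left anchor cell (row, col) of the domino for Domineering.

p1 X@[..X/XO./.O.]: (0,0)[X.X/XO./.O.]-1 (0,1)[.XX/XO./.O.]-1 (1,2)[..X/XOX/.O.]+1* (2,0)[..X/XO./XO.]+1 (2,2)[..X/XO./.OX]+1
p2 O@[..X/XOX/.O.]: (0,0)[O.X/XOX/.O.]-1* (0,1)[.OX/XOX/.O.]-1 (2,0)[..X/XOX/OO.]-1 (2,2)[..X/XOX/.OO]-1
p3 X@[O.X/XOX/.O.]: (0,1)[OXX/XOX/.O.]+1* (2,0)[O.X/XOX/XO.]+1 (2,2)[O.X/XOX/.OX]+1
p4 O@[OXX/XOX/.O.]: (2,0)[OXX/XOX/OO.]-1* (2,2)[OXX/XOX/.OO]-1
p5 X@[OXX/XOX/OO.]: (2,2)[OXX/XOX/OOX]+1*
p6 O@[OXX/XOX/OOX] terminal -1; root [..X/XO./.O.] d5

PV length from [..X/XO./.O.]: 5 plies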